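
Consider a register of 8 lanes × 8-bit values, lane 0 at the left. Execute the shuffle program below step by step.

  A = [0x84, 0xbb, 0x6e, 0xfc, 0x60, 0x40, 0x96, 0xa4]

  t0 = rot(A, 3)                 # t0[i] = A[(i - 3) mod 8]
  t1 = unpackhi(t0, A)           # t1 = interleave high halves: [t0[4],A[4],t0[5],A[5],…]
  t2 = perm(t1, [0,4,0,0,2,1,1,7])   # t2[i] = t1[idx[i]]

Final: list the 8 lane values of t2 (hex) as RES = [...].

RES = [ 0xbb  0xfc  0xbb  0xbb  0x6e  0x60  0x60  0xa4 ]

t0 = [0x40, 0x96, 0xa4, 0x84, 0xbb, 0x6e, 0xfc, 0x60]
t1 = [0xbb, 0x60, 0x6e, 0x40, 0xfc, 0x96, 0x60, 0xa4]
t2 = [0xbb, 0xfc, 0xbb, 0xbb, 0x6e, 0x60, 0x60, 0xa4]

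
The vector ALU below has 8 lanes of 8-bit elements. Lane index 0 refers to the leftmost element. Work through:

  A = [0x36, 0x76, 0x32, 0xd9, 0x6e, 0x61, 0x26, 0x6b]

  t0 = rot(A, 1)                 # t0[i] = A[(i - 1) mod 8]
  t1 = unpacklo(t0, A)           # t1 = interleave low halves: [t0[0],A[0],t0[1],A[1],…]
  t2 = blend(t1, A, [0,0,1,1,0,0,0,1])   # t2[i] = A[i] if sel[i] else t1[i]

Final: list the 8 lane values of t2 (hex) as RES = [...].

RES = [0x6b, 0x36, 0x32, 0xd9, 0x76, 0x32, 0x32, 0x6b]

→ t0 |6b|36|76|32|d9|6e|61|26|
→ t1 |6b|36|36|76|76|32|32|d9|
→ t2 |6b|36|32|d9|76|32|32|6b|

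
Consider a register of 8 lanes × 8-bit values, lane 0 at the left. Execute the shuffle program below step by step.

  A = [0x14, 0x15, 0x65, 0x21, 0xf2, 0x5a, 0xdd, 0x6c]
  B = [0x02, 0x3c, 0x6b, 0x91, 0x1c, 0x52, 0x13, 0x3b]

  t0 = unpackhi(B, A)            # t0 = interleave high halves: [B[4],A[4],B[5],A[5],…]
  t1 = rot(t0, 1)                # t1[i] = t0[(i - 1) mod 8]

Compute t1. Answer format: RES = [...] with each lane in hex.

RES = [0x6c, 0x1c, 0xf2, 0x52, 0x5a, 0x13, 0xdd, 0x3b]

t0 = [0x1c, 0xf2, 0x52, 0x5a, 0x13, 0xdd, 0x3b, 0x6c]
t1 = [0x6c, 0x1c, 0xf2, 0x52, 0x5a, 0x13, 0xdd, 0x3b]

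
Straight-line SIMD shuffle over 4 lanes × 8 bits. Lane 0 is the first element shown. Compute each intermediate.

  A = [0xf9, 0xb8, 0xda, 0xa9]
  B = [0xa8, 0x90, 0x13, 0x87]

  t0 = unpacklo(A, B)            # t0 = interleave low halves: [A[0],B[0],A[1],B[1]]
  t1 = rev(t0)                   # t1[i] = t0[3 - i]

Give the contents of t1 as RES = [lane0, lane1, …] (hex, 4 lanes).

RES = [ 0x90  0xb8  0xa8  0xf9 ]

t0 = [0xf9, 0xa8, 0xb8, 0x90]
t1 = [0x90, 0xb8, 0xa8, 0xf9]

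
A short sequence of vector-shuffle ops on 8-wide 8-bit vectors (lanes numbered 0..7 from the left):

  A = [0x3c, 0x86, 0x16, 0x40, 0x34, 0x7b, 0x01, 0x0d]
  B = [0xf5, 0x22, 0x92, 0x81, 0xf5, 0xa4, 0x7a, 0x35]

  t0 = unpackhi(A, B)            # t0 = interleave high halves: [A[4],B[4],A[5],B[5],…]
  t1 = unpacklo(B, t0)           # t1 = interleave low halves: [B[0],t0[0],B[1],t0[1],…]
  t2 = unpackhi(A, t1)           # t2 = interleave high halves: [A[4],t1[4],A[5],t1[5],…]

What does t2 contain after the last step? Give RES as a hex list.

RES = [0x34, 0x92, 0x7b, 0x7b, 0x01, 0x81, 0x0d, 0xa4]

t0 = [0x34, 0xf5, 0x7b, 0xa4, 0x01, 0x7a, 0x0d, 0x35]
t1 = [0xf5, 0x34, 0x22, 0xf5, 0x92, 0x7b, 0x81, 0xa4]
t2 = [0x34, 0x92, 0x7b, 0x7b, 0x01, 0x81, 0x0d, 0xa4]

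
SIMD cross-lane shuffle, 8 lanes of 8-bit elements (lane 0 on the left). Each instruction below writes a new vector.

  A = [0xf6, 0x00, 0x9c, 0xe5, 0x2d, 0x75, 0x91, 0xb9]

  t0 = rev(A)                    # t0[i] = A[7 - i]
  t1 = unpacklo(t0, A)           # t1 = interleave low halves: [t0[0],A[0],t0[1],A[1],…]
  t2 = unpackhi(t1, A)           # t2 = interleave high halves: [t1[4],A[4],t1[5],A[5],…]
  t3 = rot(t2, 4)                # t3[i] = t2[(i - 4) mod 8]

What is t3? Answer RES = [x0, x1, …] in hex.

  t0: b9 91 75 2d e5 9c 00 f6
  t1: b9 f6 91 00 75 9c 2d e5
  t2: 75 2d 9c 75 2d 91 e5 b9
  t3: 2d 91 e5 b9 75 2d 9c 75

RES = [ 0x2d  0x91  0xe5  0xb9  0x75  0x2d  0x9c  0x75 ]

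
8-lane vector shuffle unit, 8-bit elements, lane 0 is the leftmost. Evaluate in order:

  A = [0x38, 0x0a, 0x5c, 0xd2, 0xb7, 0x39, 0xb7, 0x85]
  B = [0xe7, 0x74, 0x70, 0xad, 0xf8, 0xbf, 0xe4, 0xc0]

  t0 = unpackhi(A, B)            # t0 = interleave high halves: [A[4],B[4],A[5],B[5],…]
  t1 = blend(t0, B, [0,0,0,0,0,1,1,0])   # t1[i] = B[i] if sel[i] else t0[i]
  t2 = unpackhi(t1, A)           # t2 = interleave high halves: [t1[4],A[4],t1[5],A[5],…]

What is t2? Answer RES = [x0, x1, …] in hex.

RES = [ 0xb7  0xb7  0xbf  0x39  0xe4  0xb7  0xc0  0x85 ]

t0 = [0xb7, 0xf8, 0x39, 0xbf, 0xb7, 0xe4, 0x85, 0xc0]
t1 = [0xb7, 0xf8, 0x39, 0xbf, 0xb7, 0xbf, 0xe4, 0xc0]
t2 = [0xb7, 0xb7, 0xbf, 0x39, 0xe4, 0xb7, 0xc0, 0x85]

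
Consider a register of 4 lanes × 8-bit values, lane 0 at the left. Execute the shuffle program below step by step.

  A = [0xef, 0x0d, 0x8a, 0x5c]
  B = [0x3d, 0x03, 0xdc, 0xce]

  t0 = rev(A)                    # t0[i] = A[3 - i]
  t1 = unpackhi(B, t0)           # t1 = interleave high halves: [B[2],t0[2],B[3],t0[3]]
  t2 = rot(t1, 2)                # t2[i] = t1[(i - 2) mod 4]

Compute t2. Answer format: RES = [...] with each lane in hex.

RES = [0xce, 0xef, 0xdc, 0x0d]

t0 = [0x5c, 0x8a, 0x0d, 0xef]
t1 = [0xdc, 0x0d, 0xce, 0xef]
t2 = [0xce, 0xef, 0xdc, 0x0d]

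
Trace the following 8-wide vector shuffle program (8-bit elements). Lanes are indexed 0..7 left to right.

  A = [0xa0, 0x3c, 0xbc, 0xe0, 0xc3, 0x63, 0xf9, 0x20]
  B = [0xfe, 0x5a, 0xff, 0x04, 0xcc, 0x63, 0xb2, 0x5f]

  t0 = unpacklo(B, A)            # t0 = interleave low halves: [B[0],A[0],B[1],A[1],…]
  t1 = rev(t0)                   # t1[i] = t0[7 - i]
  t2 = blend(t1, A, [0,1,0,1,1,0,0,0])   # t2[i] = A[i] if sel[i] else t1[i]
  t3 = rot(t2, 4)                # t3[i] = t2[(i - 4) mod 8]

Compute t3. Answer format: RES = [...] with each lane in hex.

→ t0 |fe|a0|5a|3c|ff|bc|04|e0|
→ t1 |e0|04|bc|ff|3c|5a|a0|fe|
→ t2 |e0|3c|bc|e0|c3|5a|a0|fe|
→ t3 |c3|5a|a0|fe|e0|3c|bc|e0|

RES = [ 0xc3  0x5a  0xa0  0xfe  0xe0  0x3c  0xbc  0xe0 ]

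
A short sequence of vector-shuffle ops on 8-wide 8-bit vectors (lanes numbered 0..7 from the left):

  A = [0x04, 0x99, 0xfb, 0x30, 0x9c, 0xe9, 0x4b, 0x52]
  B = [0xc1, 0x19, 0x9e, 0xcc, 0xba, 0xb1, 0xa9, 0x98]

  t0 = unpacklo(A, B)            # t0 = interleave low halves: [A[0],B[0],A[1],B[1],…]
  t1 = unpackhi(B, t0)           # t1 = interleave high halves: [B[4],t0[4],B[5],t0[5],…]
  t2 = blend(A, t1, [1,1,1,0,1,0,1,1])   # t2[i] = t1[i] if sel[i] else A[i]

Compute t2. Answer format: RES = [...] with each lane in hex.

RES = [ 0xba  0xfb  0xb1  0x30  0xa9  0xe9  0x98  0xcc ]

t0 = [0x04, 0xc1, 0x99, 0x19, 0xfb, 0x9e, 0x30, 0xcc]
t1 = [0xba, 0xfb, 0xb1, 0x9e, 0xa9, 0x30, 0x98, 0xcc]
t2 = [0xba, 0xfb, 0xb1, 0x30, 0xa9, 0xe9, 0x98, 0xcc]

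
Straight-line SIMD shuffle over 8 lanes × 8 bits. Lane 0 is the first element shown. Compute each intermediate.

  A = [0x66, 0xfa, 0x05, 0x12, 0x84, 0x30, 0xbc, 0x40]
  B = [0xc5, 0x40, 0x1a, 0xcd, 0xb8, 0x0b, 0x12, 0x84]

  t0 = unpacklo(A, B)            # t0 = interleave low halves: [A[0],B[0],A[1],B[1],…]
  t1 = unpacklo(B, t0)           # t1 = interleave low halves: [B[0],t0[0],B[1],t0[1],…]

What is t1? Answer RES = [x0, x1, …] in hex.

RES = [0xc5, 0x66, 0x40, 0xc5, 0x1a, 0xfa, 0xcd, 0x40]

t0 = [0x66, 0xc5, 0xfa, 0x40, 0x05, 0x1a, 0x12, 0xcd]
t1 = [0xc5, 0x66, 0x40, 0xc5, 0x1a, 0xfa, 0xcd, 0x40]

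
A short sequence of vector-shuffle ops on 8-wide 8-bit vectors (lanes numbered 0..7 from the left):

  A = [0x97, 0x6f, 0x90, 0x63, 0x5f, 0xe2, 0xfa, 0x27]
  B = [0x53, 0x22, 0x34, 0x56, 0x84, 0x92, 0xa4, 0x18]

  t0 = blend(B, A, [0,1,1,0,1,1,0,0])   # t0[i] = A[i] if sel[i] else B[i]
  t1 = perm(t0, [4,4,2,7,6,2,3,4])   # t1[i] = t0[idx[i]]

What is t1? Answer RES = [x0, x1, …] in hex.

RES = [0x5f, 0x5f, 0x90, 0x18, 0xa4, 0x90, 0x56, 0x5f]

  t0: 53 6f 90 56 5f e2 a4 18
  t1: 5f 5f 90 18 a4 90 56 5f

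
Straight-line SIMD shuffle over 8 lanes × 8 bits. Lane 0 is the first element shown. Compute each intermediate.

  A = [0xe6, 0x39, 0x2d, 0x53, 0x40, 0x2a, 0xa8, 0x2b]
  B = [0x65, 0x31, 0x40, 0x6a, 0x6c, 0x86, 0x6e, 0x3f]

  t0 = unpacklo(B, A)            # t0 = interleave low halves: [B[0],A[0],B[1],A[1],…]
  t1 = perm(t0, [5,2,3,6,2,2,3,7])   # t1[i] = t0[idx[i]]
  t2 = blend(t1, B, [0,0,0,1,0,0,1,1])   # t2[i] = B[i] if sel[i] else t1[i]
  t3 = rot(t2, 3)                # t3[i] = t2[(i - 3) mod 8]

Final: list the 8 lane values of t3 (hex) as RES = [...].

→ t0 |65|e6|31|39|40|2d|6a|53|
→ t1 |2d|31|39|6a|31|31|39|53|
→ t2 |2d|31|39|6a|31|31|6e|3f|
→ t3 |31|6e|3f|2d|31|39|6a|31|

RES = [0x31, 0x6e, 0x3f, 0x2d, 0x31, 0x39, 0x6a, 0x31]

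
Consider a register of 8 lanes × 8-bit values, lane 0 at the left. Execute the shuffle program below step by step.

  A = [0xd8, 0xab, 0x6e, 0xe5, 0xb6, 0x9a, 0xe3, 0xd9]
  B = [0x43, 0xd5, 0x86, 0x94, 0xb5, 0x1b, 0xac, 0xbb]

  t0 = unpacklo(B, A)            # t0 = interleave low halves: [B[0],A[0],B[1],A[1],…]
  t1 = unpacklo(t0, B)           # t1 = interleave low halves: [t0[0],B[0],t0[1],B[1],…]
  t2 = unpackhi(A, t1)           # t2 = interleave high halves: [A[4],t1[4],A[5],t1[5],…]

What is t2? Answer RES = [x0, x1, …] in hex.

RES = [ 0xb6  0xd5  0x9a  0x86  0xe3  0xab  0xd9  0x94 ]

→ t0 |43|d8|d5|ab|86|6e|94|e5|
→ t1 |43|43|d8|d5|d5|86|ab|94|
→ t2 |b6|d5|9a|86|e3|ab|d9|94|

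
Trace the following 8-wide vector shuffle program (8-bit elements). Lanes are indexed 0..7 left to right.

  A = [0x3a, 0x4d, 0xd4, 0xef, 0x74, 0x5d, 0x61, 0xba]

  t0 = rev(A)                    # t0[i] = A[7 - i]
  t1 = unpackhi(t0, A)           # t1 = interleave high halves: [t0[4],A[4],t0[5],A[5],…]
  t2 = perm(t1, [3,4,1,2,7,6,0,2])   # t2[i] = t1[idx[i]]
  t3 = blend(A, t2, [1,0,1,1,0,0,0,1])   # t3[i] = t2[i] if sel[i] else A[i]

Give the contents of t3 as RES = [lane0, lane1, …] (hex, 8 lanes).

→ t0 |ba|61|5d|74|ef|d4|4d|3a|
→ t1 |ef|74|d4|5d|4d|61|3a|ba|
→ t2 |5d|4d|74|d4|ba|3a|ef|d4|
→ t3 |5d|4d|74|d4|74|5d|61|d4|

RES = [ 0x5d  0x4d  0x74  0xd4  0x74  0x5d  0x61  0xd4 ]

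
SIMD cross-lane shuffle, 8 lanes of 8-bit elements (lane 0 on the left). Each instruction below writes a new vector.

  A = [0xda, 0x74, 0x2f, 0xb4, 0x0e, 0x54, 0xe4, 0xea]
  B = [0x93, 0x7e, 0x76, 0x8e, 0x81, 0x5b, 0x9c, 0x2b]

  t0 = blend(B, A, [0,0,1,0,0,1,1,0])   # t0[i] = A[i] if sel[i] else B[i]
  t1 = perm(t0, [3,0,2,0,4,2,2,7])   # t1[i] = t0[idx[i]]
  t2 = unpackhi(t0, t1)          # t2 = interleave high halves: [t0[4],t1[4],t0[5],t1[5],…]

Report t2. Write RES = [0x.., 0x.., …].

RES = [0x81, 0x81, 0x54, 0x2f, 0xe4, 0x2f, 0x2b, 0x2b]

t0 = [0x93, 0x7e, 0x2f, 0x8e, 0x81, 0x54, 0xe4, 0x2b]
t1 = [0x8e, 0x93, 0x2f, 0x93, 0x81, 0x2f, 0x2f, 0x2b]
t2 = [0x81, 0x81, 0x54, 0x2f, 0xe4, 0x2f, 0x2b, 0x2b]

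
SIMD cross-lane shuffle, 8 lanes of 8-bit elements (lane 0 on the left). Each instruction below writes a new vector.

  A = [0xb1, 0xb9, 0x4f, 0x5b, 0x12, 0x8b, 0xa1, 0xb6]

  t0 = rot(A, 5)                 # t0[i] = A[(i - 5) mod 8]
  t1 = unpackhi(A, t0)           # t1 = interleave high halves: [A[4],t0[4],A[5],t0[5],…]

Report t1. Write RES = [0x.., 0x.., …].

RES = [0x12, 0xb6, 0x8b, 0xb1, 0xa1, 0xb9, 0xb6, 0x4f]

  t0: 5b 12 8b a1 b6 b1 b9 4f
  t1: 12 b6 8b b1 a1 b9 b6 4f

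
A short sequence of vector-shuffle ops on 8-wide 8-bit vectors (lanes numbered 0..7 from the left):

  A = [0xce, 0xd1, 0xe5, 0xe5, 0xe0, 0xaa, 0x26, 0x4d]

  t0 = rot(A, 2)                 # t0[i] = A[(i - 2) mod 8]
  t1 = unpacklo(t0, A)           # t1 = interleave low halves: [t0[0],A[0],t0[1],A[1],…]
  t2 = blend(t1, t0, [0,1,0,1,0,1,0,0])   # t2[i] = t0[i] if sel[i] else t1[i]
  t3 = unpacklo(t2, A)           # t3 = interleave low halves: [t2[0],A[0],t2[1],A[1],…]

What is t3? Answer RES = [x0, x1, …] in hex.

t0 = [0x26, 0x4d, 0xce, 0xd1, 0xe5, 0xe5, 0xe0, 0xaa]
t1 = [0x26, 0xce, 0x4d, 0xd1, 0xce, 0xe5, 0xd1, 0xe5]
t2 = [0x26, 0x4d, 0x4d, 0xd1, 0xce, 0xe5, 0xd1, 0xe5]
t3 = [0x26, 0xce, 0x4d, 0xd1, 0x4d, 0xe5, 0xd1, 0xe5]

RES = [ 0x26  0xce  0x4d  0xd1  0x4d  0xe5  0xd1  0xe5 ]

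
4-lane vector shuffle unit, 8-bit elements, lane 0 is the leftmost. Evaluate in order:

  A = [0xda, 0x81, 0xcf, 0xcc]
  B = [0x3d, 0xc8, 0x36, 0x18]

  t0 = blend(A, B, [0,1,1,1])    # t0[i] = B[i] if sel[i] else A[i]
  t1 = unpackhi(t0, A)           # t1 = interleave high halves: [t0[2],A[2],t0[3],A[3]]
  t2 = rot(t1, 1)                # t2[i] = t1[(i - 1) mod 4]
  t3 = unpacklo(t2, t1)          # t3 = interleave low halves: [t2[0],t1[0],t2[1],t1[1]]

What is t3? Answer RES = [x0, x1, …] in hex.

t0 = [0xda, 0xc8, 0x36, 0x18]
t1 = [0x36, 0xcf, 0x18, 0xcc]
t2 = [0xcc, 0x36, 0xcf, 0x18]
t3 = [0xcc, 0x36, 0x36, 0xcf]

RES = [ 0xcc  0x36  0x36  0xcf ]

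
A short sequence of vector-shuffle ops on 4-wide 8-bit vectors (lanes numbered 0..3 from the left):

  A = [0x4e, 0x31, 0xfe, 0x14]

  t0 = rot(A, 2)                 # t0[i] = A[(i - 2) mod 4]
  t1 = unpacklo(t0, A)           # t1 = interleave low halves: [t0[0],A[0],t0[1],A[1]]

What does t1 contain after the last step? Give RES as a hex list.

  t0: fe 14 4e 31
  t1: fe 4e 14 31

RES = [ 0xfe  0x4e  0x14  0x31 ]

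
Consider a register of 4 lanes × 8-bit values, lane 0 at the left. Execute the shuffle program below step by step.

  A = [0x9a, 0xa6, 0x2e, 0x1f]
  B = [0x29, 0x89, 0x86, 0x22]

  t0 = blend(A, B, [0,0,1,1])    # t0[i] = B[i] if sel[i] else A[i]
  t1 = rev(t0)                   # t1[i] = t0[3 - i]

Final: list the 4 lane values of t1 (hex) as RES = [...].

RES = [ 0x22  0x86  0xa6  0x9a ]

t0 = [0x9a, 0xa6, 0x86, 0x22]
t1 = [0x22, 0x86, 0xa6, 0x9a]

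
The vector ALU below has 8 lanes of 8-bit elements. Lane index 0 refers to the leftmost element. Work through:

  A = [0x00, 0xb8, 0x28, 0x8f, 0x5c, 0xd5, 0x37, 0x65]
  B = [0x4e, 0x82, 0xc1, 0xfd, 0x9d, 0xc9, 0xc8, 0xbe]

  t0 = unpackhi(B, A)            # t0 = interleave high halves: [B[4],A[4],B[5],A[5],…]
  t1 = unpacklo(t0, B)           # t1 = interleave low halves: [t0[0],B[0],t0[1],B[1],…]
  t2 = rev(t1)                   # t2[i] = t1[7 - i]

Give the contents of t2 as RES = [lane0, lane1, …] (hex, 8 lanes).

t0 = [0x9d, 0x5c, 0xc9, 0xd5, 0xc8, 0x37, 0xbe, 0x65]
t1 = [0x9d, 0x4e, 0x5c, 0x82, 0xc9, 0xc1, 0xd5, 0xfd]
t2 = [0xfd, 0xd5, 0xc1, 0xc9, 0x82, 0x5c, 0x4e, 0x9d]

RES = [ 0xfd  0xd5  0xc1  0xc9  0x82  0x5c  0x4e  0x9d ]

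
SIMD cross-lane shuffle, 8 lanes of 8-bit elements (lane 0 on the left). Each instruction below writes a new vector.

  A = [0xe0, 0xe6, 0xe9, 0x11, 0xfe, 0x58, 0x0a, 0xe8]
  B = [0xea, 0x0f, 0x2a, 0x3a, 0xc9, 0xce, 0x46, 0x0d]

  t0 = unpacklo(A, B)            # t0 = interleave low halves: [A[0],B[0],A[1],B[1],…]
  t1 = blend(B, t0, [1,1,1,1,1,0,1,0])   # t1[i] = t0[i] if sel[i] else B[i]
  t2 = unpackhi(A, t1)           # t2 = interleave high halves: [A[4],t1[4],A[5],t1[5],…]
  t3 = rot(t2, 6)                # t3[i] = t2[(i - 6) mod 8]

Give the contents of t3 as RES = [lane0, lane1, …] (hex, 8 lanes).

RES = [ 0x58  0xce  0x0a  0x11  0xe8  0x0d  0xfe  0xe9 ]

t0 = [0xe0, 0xea, 0xe6, 0x0f, 0xe9, 0x2a, 0x11, 0x3a]
t1 = [0xe0, 0xea, 0xe6, 0x0f, 0xe9, 0xce, 0x11, 0x0d]
t2 = [0xfe, 0xe9, 0x58, 0xce, 0x0a, 0x11, 0xe8, 0x0d]
t3 = [0x58, 0xce, 0x0a, 0x11, 0xe8, 0x0d, 0xfe, 0xe9]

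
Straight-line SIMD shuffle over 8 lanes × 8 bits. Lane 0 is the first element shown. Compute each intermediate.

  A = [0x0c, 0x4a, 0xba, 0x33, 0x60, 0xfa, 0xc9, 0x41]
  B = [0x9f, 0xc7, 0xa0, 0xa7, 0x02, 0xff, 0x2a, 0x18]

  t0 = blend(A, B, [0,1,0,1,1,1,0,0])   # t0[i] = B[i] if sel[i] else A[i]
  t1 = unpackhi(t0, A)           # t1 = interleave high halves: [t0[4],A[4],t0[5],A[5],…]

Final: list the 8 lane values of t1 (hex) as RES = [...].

RES = [0x02, 0x60, 0xff, 0xfa, 0xc9, 0xc9, 0x41, 0x41]

  t0: 0c c7 ba a7 02 ff c9 41
  t1: 02 60 ff fa c9 c9 41 41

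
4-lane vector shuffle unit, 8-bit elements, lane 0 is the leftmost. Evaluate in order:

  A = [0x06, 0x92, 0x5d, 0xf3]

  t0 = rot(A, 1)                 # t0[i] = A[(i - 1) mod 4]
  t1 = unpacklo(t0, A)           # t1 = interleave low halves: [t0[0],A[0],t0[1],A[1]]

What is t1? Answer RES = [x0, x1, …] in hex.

→ t0 |f3|06|92|5d|
→ t1 |f3|06|06|92|

RES = [ 0xf3  0x06  0x06  0x92 ]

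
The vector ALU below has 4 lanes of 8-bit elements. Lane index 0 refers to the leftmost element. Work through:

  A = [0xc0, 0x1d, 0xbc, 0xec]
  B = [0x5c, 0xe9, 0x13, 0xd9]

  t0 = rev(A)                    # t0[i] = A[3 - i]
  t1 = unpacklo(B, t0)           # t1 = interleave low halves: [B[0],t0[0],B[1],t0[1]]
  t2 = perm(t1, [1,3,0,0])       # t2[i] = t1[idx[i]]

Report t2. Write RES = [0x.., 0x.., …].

RES = [0xec, 0xbc, 0x5c, 0x5c]

→ t0 |ec|bc|1d|c0|
→ t1 |5c|ec|e9|bc|
→ t2 |ec|bc|5c|5c|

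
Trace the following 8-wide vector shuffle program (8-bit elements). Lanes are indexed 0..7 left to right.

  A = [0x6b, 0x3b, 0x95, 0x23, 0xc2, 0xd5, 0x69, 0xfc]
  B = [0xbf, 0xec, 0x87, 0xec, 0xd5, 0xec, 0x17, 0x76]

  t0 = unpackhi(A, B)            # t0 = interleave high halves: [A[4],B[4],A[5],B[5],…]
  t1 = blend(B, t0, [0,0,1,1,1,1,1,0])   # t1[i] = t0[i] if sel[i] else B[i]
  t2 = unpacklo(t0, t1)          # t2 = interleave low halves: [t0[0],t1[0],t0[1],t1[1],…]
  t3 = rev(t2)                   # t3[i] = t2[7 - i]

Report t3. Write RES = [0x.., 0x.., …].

→ t0 |c2|d5|d5|ec|69|17|fc|76|
→ t1 |bf|ec|d5|ec|69|17|fc|76|
→ t2 |c2|bf|d5|ec|d5|d5|ec|ec|
→ t3 |ec|ec|d5|d5|ec|d5|bf|c2|

RES = [ 0xec  0xec  0xd5  0xd5  0xec  0xd5  0xbf  0xc2 ]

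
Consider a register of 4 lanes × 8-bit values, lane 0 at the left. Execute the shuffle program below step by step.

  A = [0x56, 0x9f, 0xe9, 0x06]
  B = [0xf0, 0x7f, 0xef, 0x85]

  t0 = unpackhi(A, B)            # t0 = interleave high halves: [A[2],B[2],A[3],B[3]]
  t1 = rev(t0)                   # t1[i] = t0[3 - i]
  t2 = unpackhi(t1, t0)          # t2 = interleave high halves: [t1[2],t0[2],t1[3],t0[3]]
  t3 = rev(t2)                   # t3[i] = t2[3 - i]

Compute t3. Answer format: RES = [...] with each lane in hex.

RES = [0x85, 0xe9, 0x06, 0xef]

  t0: e9 ef 06 85
  t1: 85 06 ef e9
  t2: ef 06 e9 85
  t3: 85 e9 06 ef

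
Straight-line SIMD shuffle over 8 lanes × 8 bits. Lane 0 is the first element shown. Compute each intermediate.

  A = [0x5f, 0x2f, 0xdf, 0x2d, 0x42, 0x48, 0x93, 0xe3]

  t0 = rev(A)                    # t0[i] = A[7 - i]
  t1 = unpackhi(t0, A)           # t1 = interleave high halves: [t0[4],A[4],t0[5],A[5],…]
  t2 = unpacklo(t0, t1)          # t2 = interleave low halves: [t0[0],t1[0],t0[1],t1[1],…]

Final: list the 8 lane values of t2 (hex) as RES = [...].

RES = [ 0xe3  0x2d  0x93  0x42  0x48  0xdf  0x42  0x48 ]

→ t0 |e3|93|48|42|2d|df|2f|5f|
→ t1 |2d|42|df|48|2f|93|5f|e3|
→ t2 |e3|2d|93|42|48|df|42|48|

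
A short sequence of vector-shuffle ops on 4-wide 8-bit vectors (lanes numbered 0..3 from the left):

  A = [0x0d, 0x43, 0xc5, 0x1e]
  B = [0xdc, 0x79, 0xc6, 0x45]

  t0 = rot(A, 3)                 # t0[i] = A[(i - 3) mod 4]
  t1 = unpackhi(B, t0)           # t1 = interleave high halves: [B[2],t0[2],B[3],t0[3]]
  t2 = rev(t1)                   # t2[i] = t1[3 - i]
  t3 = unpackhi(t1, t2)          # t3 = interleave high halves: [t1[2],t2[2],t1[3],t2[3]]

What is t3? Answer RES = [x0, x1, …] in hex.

RES = [0x45, 0x1e, 0x0d, 0xc6]

t0 = [0x43, 0xc5, 0x1e, 0x0d]
t1 = [0xc6, 0x1e, 0x45, 0x0d]
t2 = [0x0d, 0x45, 0x1e, 0xc6]
t3 = [0x45, 0x1e, 0x0d, 0xc6]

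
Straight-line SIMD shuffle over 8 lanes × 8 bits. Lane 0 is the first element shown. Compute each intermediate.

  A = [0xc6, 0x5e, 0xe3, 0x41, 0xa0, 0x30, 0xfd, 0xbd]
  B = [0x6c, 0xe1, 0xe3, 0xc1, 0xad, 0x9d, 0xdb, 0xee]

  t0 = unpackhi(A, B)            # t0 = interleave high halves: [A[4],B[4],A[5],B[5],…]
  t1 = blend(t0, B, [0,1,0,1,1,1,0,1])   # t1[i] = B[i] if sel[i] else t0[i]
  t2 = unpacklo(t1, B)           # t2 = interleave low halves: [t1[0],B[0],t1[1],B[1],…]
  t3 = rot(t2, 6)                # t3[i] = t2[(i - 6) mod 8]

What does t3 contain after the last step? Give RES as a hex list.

→ t0 |a0|ad|30|9d|fd|db|bd|ee|
→ t1 |a0|e1|30|c1|ad|9d|bd|ee|
→ t2 |a0|6c|e1|e1|30|e3|c1|c1|
→ t3 |e1|e1|30|e3|c1|c1|a0|6c|

RES = [0xe1, 0xe1, 0x30, 0xe3, 0xc1, 0xc1, 0xa0, 0x6c]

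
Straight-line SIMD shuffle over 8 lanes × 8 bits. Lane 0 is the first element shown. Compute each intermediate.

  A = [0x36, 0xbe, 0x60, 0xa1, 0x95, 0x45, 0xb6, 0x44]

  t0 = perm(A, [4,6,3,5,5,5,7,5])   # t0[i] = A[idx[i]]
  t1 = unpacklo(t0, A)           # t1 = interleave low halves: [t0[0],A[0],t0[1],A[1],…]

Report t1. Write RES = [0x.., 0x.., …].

RES = [ 0x95  0x36  0xb6  0xbe  0xa1  0x60  0x45  0xa1 ]

  t0: 95 b6 a1 45 45 45 44 45
  t1: 95 36 b6 be a1 60 45 a1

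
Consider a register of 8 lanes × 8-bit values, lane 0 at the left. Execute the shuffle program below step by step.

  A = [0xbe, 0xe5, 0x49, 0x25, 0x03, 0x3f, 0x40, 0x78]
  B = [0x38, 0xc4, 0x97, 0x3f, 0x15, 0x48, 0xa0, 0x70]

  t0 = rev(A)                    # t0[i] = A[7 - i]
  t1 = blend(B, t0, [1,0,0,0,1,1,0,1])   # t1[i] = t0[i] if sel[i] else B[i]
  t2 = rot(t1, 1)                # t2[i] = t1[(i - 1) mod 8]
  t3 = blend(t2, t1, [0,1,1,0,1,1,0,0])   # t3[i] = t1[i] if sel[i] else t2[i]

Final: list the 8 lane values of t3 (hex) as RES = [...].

  t0: 78 40 3f 03 25 49 e5 be
  t1: 78 c4 97 3f 25 49 a0 be
  t2: be 78 c4 97 3f 25 49 a0
  t3: be c4 97 97 25 49 49 a0

RES = [ 0xbe  0xc4  0x97  0x97  0x25  0x49  0x49  0xa0 ]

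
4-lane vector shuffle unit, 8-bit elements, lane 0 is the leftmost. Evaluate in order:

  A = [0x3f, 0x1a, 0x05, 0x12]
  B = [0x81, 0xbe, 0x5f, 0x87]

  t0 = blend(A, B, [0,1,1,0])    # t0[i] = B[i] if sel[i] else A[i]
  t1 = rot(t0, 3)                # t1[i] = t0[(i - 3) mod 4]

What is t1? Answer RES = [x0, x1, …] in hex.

  t0: 3f be 5f 12
  t1: be 5f 12 3f

RES = [0xbe, 0x5f, 0x12, 0x3f]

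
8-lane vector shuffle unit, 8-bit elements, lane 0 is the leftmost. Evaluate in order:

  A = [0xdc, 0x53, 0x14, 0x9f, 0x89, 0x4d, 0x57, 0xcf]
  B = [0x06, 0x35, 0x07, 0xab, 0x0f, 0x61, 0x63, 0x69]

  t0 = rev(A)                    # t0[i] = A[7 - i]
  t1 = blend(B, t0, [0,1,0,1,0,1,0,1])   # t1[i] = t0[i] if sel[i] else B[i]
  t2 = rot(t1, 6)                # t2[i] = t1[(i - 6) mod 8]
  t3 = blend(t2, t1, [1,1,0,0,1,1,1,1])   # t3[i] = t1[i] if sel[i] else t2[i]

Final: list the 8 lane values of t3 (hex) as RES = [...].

t0 = [0xcf, 0x57, 0x4d, 0x89, 0x9f, 0x14, 0x53, 0xdc]
t1 = [0x06, 0x57, 0x07, 0x89, 0x0f, 0x14, 0x63, 0xdc]
t2 = [0x07, 0x89, 0x0f, 0x14, 0x63, 0xdc, 0x06, 0x57]
t3 = [0x06, 0x57, 0x0f, 0x14, 0x0f, 0x14, 0x63, 0xdc]

RES = [0x06, 0x57, 0x0f, 0x14, 0x0f, 0x14, 0x63, 0xdc]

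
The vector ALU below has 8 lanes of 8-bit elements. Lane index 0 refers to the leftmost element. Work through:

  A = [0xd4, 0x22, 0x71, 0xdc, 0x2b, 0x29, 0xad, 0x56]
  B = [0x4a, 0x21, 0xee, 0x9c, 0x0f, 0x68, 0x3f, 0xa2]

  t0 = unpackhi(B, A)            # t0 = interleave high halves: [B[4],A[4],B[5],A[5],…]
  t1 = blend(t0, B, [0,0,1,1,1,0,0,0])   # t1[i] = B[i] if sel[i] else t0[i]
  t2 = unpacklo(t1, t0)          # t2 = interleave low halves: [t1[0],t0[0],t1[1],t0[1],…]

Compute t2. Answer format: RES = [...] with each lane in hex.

RES = [0x0f, 0x0f, 0x2b, 0x2b, 0xee, 0x68, 0x9c, 0x29]

→ t0 |0f|2b|68|29|3f|ad|a2|56|
→ t1 |0f|2b|ee|9c|0f|ad|a2|56|
→ t2 |0f|0f|2b|2b|ee|68|9c|29|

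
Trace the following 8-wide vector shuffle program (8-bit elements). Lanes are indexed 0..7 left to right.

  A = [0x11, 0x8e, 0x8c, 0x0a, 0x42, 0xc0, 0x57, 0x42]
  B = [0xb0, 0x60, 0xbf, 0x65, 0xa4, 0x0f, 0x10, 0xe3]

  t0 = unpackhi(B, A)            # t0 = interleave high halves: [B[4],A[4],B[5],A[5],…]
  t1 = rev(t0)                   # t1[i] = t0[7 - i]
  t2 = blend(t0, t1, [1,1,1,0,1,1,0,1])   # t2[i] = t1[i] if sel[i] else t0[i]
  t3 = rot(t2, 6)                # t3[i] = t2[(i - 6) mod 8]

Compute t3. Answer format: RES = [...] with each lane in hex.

→ t0 |a4|42|0f|c0|10|57|e3|42|
→ t1 |42|e3|57|10|c0|0f|42|a4|
→ t2 |42|e3|57|c0|c0|0f|e3|a4|
→ t3 |57|c0|c0|0f|e3|a4|42|e3|

RES = [ 0x57  0xc0  0xc0  0x0f  0xe3  0xa4  0x42  0xe3 ]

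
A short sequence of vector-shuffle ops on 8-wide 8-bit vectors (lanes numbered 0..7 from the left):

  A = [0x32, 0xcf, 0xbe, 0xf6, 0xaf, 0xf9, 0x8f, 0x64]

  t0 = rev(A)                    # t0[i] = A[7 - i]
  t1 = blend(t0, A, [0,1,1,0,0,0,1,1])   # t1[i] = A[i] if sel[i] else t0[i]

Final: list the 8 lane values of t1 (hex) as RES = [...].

RES = [ 0x64  0xcf  0xbe  0xaf  0xf6  0xbe  0x8f  0x64 ]

t0 = [0x64, 0x8f, 0xf9, 0xaf, 0xf6, 0xbe, 0xcf, 0x32]
t1 = [0x64, 0xcf, 0xbe, 0xaf, 0xf6, 0xbe, 0x8f, 0x64]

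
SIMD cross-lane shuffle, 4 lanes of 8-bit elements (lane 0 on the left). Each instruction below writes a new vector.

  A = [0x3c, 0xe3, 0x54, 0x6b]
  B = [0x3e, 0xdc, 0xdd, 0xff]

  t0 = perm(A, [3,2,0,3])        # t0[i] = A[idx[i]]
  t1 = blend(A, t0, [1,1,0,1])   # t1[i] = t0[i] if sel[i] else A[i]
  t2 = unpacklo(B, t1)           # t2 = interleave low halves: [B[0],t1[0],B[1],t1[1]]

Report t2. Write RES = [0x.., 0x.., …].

RES = [ 0x3e  0x6b  0xdc  0x54 ]

t0 = [0x6b, 0x54, 0x3c, 0x6b]
t1 = [0x6b, 0x54, 0x54, 0x6b]
t2 = [0x3e, 0x6b, 0xdc, 0x54]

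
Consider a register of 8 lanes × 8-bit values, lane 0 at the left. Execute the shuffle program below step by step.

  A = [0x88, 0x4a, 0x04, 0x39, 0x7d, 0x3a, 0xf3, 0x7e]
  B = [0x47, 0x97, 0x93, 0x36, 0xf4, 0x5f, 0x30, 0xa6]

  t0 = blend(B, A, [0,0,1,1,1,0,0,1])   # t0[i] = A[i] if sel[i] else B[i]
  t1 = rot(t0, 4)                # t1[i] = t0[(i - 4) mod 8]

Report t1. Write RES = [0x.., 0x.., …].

RES = [0x7d, 0x5f, 0x30, 0x7e, 0x47, 0x97, 0x04, 0x39]

  t0: 47 97 04 39 7d 5f 30 7e
  t1: 7d 5f 30 7e 47 97 04 39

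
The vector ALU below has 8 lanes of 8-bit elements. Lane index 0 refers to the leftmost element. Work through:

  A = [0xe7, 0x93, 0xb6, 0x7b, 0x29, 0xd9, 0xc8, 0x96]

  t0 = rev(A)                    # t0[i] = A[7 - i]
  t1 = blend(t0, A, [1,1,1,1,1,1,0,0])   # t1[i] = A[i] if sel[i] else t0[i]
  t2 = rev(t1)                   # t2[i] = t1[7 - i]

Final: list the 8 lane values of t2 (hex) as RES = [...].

RES = [ 0xe7  0x93  0xd9  0x29  0x7b  0xb6  0x93  0xe7 ]

→ t0 |96|c8|d9|29|7b|b6|93|e7|
→ t1 |e7|93|b6|7b|29|d9|93|e7|
→ t2 |e7|93|d9|29|7b|b6|93|e7|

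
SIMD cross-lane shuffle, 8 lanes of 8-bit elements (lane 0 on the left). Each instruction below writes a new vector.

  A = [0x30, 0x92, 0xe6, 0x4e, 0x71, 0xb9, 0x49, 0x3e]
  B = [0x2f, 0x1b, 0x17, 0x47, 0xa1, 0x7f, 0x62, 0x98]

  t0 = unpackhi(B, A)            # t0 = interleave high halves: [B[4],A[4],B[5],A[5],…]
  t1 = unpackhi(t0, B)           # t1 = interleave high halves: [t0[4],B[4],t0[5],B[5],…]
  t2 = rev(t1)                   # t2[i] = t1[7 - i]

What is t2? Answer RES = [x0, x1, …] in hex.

  t0: a1 71 7f b9 62 49 98 3e
  t1: 62 a1 49 7f 98 62 3e 98
  t2: 98 3e 62 98 7f 49 a1 62

RES = [ 0x98  0x3e  0x62  0x98  0x7f  0x49  0xa1  0x62 ]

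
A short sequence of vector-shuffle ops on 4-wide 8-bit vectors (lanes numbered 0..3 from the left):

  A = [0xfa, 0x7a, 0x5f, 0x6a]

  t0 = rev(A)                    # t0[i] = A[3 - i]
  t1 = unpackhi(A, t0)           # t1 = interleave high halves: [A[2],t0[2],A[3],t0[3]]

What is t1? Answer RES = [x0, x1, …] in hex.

RES = [ 0x5f  0x7a  0x6a  0xfa ]

t0 = [0x6a, 0x5f, 0x7a, 0xfa]
t1 = [0x5f, 0x7a, 0x6a, 0xfa]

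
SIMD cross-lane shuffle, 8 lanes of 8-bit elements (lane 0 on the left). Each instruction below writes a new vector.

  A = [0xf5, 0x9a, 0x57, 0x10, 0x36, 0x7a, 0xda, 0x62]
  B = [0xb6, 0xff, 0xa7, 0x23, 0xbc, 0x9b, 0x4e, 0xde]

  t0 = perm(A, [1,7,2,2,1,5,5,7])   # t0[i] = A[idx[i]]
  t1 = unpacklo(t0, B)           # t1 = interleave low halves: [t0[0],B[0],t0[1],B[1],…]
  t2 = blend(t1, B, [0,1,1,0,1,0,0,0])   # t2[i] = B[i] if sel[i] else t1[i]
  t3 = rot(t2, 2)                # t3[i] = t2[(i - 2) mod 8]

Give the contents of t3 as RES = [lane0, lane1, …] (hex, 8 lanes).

RES = [ 0x57  0x23  0x9a  0xff  0xa7  0xff  0xbc  0xa7 ]

t0 = [0x9a, 0x62, 0x57, 0x57, 0x9a, 0x7a, 0x7a, 0x62]
t1 = [0x9a, 0xb6, 0x62, 0xff, 0x57, 0xa7, 0x57, 0x23]
t2 = [0x9a, 0xff, 0xa7, 0xff, 0xbc, 0xa7, 0x57, 0x23]
t3 = [0x57, 0x23, 0x9a, 0xff, 0xa7, 0xff, 0xbc, 0xa7]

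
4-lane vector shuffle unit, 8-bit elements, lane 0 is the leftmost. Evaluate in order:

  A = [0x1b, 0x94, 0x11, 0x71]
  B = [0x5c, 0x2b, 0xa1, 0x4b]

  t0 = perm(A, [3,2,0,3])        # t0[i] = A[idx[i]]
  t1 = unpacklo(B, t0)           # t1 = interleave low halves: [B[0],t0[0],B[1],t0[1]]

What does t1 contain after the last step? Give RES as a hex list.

→ t0 |71|11|1b|71|
→ t1 |5c|71|2b|11|

RES = [0x5c, 0x71, 0x2b, 0x11]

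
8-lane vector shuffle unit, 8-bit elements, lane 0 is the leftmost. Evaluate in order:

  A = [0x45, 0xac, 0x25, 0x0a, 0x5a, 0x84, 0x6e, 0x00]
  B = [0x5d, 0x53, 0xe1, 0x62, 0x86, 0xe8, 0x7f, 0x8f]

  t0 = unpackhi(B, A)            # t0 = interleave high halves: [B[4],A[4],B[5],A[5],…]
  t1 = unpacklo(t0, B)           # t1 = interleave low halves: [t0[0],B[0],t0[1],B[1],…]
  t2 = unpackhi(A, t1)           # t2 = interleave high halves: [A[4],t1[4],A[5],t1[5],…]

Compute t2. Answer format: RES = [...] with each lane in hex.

→ t0 |86|5a|e8|84|7f|6e|8f|00|
→ t1 |86|5d|5a|53|e8|e1|84|62|
→ t2 |5a|e8|84|e1|6e|84|00|62|

RES = [ 0x5a  0xe8  0x84  0xe1  0x6e  0x84  0x00  0x62 ]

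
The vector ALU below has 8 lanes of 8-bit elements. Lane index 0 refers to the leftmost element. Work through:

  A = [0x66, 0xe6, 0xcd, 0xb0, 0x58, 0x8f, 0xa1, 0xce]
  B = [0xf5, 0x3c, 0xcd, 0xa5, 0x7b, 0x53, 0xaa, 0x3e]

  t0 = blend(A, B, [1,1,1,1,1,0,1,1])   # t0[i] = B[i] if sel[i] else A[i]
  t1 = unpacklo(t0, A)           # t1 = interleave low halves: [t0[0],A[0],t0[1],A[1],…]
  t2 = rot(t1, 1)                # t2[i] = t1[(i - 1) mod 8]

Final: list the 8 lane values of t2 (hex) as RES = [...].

RES = [ 0xb0  0xf5  0x66  0x3c  0xe6  0xcd  0xcd  0xa5 ]

t0 = [0xf5, 0x3c, 0xcd, 0xa5, 0x7b, 0x8f, 0xaa, 0x3e]
t1 = [0xf5, 0x66, 0x3c, 0xe6, 0xcd, 0xcd, 0xa5, 0xb0]
t2 = [0xb0, 0xf5, 0x66, 0x3c, 0xe6, 0xcd, 0xcd, 0xa5]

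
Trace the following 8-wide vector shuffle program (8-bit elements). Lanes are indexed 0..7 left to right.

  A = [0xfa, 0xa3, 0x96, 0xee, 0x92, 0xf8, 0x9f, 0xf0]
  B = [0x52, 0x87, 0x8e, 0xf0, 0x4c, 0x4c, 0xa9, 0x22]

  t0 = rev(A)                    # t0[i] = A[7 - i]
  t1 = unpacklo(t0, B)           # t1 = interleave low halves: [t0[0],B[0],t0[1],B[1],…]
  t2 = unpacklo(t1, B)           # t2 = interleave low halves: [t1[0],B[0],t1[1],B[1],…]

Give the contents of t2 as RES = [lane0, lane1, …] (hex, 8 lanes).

RES = [0xf0, 0x52, 0x52, 0x87, 0x9f, 0x8e, 0x87, 0xf0]

  t0: f0 9f f8 92 ee 96 a3 fa
  t1: f0 52 9f 87 f8 8e 92 f0
  t2: f0 52 52 87 9f 8e 87 f0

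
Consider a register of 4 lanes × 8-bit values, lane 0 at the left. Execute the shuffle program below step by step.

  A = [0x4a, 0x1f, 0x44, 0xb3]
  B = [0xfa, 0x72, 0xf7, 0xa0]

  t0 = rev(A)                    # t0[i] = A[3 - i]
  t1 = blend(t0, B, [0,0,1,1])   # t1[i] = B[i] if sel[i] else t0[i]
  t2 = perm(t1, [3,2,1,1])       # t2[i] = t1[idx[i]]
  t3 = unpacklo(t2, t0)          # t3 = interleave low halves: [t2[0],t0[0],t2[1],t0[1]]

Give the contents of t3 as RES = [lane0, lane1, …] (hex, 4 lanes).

RES = [0xa0, 0xb3, 0xf7, 0x44]

→ t0 |b3|44|1f|4a|
→ t1 |b3|44|f7|a0|
→ t2 |a0|f7|44|44|
→ t3 |a0|b3|f7|44|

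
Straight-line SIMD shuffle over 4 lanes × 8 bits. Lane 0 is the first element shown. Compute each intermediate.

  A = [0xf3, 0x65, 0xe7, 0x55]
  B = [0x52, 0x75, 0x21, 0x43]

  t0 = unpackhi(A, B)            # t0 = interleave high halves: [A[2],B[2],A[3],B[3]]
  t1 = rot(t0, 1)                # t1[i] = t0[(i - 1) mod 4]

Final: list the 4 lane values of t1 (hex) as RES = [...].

  t0: e7 21 55 43
  t1: 43 e7 21 55

RES = [ 0x43  0xe7  0x21  0x55 ]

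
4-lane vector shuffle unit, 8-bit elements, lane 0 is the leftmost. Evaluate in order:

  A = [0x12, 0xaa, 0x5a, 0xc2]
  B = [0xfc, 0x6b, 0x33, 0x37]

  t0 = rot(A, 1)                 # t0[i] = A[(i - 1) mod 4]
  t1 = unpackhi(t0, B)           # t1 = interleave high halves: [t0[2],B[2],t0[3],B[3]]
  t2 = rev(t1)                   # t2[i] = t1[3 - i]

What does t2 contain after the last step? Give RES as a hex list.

RES = [0x37, 0x5a, 0x33, 0xaa]

t0 = [0xc2, 0x12, 0xaa, 0x5a]
t1 = [0xaa, 0x33, 0x5a, 0x37]
t2 = [0x37, 0x5a, 0x33, 0xaa]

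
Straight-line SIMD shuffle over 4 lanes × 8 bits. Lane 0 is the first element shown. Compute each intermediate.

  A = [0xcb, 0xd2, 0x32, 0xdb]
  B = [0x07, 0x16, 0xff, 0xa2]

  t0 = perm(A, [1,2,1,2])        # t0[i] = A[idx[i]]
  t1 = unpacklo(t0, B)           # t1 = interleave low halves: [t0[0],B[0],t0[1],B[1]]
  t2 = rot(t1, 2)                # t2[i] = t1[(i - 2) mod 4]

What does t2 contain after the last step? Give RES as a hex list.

RES = [ 0x32  0x16  0xd2  0x07 ]

t0 = [0xd2, 0x32, 0xd2, 0x32]
t1 = [0xd2, 0x07, 0x32, 0x16]
t2 = [0x32, 0x16, 0xd2, 0x07]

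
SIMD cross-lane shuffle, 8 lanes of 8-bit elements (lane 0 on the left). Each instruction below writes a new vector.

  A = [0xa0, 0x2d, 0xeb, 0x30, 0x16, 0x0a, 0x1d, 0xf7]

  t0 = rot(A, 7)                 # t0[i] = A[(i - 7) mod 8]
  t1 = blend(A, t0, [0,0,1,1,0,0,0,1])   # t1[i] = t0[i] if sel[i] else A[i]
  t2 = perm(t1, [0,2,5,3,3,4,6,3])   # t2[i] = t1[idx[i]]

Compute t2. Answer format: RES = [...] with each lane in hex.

RES = [0xa0, 0x30, 0x0a, 0x16, 0x16, 0x16, 0x1d, 0x16]

  t0: 2d eb 30 16 0a 1d f7 a0
  t1: a0 2d 30 16 16 0a 1d a0
  t2: a0 30 0a 16 16 16 1d 16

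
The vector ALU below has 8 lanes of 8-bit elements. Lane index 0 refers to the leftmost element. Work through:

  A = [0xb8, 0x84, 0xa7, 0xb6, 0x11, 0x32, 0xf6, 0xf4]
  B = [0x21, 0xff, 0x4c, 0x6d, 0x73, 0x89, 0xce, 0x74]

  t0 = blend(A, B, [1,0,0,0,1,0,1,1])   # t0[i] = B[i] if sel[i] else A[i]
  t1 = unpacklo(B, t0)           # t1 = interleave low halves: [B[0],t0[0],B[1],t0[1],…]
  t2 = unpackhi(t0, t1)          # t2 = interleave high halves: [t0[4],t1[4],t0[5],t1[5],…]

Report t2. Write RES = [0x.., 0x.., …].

RES = [ 0x73  0x4c  0x32  0xa7  0xce  0x6d  0x74  0xb6 ]

  t0: 21 84 a7 b6 73 32 ce 74
  t1: 21 21 ff 84 4c a7 6d b6
  t2: 73 4c 32 a7 ce 6d 74 b6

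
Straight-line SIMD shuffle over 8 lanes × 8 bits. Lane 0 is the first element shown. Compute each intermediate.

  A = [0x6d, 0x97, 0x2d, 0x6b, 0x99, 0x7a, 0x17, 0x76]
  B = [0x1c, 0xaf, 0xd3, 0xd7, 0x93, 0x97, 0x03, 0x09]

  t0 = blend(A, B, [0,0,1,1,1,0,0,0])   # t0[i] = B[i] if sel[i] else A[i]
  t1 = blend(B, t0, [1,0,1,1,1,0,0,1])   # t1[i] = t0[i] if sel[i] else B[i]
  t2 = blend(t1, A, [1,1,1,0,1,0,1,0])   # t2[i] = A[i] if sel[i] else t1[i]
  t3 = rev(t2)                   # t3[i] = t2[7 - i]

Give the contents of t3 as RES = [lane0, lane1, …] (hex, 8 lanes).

→ t0 |6d|97|d3|d7|93|7a|17|76|
→ t1 |6d|af|d3|d7|93|97|03|76|
→ t2 |6d|97|2d|d7|99|97|17|76|
→ t3 |76|17|97|99|d7|2d|97|6d|

RES = [ 0x76  0x17  0x97  0x99  0xd7  0x2d  0x97  0x6d ]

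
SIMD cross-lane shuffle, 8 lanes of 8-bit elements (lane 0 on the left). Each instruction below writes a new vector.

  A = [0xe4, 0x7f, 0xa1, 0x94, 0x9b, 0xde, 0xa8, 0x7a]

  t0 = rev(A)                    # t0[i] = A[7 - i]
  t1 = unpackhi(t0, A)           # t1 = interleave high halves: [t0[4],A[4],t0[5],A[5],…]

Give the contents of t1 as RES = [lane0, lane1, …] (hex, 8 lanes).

RES = [0x94, 0x9b, 0xa1, 0xde, 0x7f, 0xa8, 0xe4, 0x7a]

→ t0 |7a|a8|de|9b|94|a1|7f|e4|
→ t1 |94|9b|a1|de|7f|a8|e4|7a|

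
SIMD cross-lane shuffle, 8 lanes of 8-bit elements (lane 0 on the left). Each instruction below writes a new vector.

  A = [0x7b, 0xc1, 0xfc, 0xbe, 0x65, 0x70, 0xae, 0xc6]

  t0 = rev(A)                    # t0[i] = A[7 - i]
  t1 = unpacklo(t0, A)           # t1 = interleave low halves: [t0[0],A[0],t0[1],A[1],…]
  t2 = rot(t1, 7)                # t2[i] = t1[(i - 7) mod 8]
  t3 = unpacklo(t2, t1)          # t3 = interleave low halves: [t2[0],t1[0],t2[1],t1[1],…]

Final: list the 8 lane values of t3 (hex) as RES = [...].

t0 = [0xc6, 0xae, 0x70, 0x65, 0xbe, 0xfc, 0xc1, 0x7b]
t1 = [0xc6, 0x7b, 0xae, 0xc1, 0x70, 0xfc, 0x65, 0xbe]
t2 = [0x7b, 0xae, 0xc1, 0x70, 0xfc, 0x65, 0xbe, 0xc6]
t3 = [0x7b, 0xc6, 0xae, 0x7b, 0xc1, 0xae, 0x70, 0xc1]

RES = [0x7b, 0xc6, 0xae, 0x7b, 0xc1, 0xae, 0x70, 0xc1]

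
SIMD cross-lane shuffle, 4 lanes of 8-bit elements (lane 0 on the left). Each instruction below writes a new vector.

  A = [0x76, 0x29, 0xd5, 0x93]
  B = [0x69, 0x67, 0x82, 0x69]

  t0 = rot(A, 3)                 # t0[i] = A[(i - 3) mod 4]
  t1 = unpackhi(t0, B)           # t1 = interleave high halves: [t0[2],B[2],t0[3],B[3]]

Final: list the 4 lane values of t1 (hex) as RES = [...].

→ t0 |29|d5|93|76|
→ t1 |93|82|76|69|

RES = [ 0x93  0x82  0x76  0x69 ]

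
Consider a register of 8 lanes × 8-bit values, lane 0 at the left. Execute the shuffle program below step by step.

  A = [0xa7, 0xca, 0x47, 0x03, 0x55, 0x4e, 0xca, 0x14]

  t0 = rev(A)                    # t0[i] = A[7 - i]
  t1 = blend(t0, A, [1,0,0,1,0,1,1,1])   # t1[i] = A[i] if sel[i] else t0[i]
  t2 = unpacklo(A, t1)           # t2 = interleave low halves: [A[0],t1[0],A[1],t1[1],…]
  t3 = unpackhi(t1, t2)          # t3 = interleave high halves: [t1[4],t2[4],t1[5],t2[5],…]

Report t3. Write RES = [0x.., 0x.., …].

RES = [ 0x03  0x47  0x4e  0x4e  0xca  0x03  0x14  0x03 ]

t0 = [0x14, 0xca, 0x4e, 0x55, 0x03, 0x47, 0xca, 0xa7]
t1 = [0xa7, 0xca, 0x4e, 0x03, 0x03, 0x4e, 0xca, 0x14]
t2 = [0xa7, 0xa7, 0xca, 0xca, 0x47, 0x4e, 0x03, 0x03]
t3 = [0x03, 0x47, 0x4e, 0x4e, 0xca, 0x03, 0x14, 0x03]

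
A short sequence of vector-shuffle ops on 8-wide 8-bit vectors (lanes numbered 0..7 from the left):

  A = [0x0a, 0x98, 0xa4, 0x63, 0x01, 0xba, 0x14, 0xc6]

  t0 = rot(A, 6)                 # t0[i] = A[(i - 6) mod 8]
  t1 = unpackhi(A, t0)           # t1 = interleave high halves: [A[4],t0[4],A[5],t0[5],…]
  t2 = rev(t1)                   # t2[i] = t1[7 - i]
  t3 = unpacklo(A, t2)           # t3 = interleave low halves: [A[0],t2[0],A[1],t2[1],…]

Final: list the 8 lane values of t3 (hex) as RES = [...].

→ t0 |a4|63|01|ba|14|c6|0a|98|
→ t1 |01|14|ba|c6|14|0a|c6|98|
→ t2 |98|c6|0a|14|c6|ba|14|01|
→ t3 |0a|98|98|c6|a4|0a|63|14|

RES = [ 0x0a  0x98  0x98  0xc6  0xa4  0x0a  0x63  0x14 ]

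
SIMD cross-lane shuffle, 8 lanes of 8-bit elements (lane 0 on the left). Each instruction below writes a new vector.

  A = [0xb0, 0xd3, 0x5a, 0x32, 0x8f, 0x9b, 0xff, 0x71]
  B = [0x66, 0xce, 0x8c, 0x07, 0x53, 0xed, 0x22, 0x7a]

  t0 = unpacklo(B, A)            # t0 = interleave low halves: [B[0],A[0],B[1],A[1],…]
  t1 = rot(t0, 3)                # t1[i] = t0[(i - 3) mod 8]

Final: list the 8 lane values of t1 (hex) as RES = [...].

RES = [0x5a, 0x07, 0x32, 0x66, 0xb0, 0xce, 0xd3, 0x8c]

→ t0 |66|b0|ce|d3|8c|5a|07|32|
→ t1 |5a|07|32|66|b0|ce|d3|8c|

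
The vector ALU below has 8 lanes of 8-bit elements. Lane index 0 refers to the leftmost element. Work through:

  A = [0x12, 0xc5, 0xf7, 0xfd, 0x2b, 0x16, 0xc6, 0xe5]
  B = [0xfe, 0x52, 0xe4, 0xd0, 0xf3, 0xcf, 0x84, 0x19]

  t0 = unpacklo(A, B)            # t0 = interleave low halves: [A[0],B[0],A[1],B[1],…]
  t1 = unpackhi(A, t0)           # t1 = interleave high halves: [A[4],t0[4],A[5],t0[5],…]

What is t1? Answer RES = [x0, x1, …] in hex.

RES = [ 0x2b  0xf7  0x16  0xe4  0xc6  0xfd  0xe5  0xd0 ]

t0 = [0x12, 0xfe, 0xc5, 0x52, 0xf7, 0xe4, 0xfd, 0xd0]
t1 = [0x2b, 0xf7, 0x16, 0xe4, 0xc6, 0xfd, 0xe5, 0xd0]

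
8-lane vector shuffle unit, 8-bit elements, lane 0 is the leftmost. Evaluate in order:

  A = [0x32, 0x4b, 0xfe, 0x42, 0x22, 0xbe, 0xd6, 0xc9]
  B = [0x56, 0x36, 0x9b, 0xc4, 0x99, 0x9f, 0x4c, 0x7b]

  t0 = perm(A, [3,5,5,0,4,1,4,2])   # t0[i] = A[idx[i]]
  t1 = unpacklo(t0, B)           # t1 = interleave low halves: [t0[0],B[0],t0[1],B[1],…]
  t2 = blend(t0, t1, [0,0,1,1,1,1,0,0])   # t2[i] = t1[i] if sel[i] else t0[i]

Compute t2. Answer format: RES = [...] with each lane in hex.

RES = [0x42, 0xbe, 0xbe, 0x36, 0xbe, 0x9b, 0x22, 0xfe]

→ t0 |42|be|be|32|22|4b|22|fe|
→ t1 |42|56|be|36|be|9b|32|c4|
→ t2 |42|be|be|36|be|9b|22|fe|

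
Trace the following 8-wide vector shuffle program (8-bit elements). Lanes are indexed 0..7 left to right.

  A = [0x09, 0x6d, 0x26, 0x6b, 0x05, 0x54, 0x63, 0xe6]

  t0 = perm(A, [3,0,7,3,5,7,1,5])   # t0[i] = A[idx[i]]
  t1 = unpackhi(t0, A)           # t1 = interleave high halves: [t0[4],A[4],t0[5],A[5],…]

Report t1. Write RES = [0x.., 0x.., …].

RES = [ 0x54  0x05  0xe6  0x54  0x6d  0x63  0x54  0xe6 ]

t0 = [0x6b, 0x09, 0xe6, 0x6b, 0x54, 0xe6, 0x6d, 0x54]
t1 = [0x54, 0x05, 0xe6, 0x54, 0x6d, 0x63, 0x54, 0xe6]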